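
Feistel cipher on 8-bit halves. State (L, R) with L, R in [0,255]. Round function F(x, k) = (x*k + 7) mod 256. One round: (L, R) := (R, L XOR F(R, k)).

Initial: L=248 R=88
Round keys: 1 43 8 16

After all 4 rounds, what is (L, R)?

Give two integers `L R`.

Answer: 192 75

Derivation:
Round 1 (k=1): L=88 R=167
Round 2 (k=43): L=167 R=76
Round 3 (k=8): L=76 R=192
Round 4 (k=16): L=192 R=75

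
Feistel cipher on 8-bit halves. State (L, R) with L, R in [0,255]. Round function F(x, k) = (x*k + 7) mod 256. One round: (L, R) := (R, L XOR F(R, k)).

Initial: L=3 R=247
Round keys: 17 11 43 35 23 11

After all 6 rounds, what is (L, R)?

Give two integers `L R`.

Answer: 101 219

Derivation:
Round 1 (k=17): L=247 R=109
Round 2 (k=11): L=109 R=65
Round 3 (k=43): L=65 R=159
Round 4 (k=35): L=159 R=133
Round 5 (k=23): L=133 R=101
Round 6 (k=11): L=101 R=219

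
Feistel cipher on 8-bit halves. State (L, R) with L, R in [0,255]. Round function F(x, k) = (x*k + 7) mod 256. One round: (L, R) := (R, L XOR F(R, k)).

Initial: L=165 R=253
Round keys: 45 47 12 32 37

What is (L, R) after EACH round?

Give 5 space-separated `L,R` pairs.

Round 1 (k=45): L=253 R=37
Round 2 (k=47): L=37 R=47
Round 3 (k=12): L=47 R=30
Round 4 (k=32): L=30 R=232
Round 5 (k=37): L=232 R=145

Answer: 253,37 37,47 47,30 30,232 232,145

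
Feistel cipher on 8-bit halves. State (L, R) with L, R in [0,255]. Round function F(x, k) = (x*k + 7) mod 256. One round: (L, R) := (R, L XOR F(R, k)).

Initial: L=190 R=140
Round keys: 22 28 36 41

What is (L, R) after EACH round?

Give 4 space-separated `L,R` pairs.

Round 1 (k=22): L=140 R=177
Round 2 (k=28): L=177 R=239
Round 3 (k=36): L=239 R=18
Round 4 (k=41): L=18 R=6

Answer: 140,177 177,239 239,18 18,6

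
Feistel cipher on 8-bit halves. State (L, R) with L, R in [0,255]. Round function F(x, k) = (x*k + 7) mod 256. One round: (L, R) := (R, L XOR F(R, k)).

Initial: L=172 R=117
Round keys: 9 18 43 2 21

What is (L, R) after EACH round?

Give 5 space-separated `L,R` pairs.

Round 1 (k=9): L=117 R=136
Round 2 (k=18): L=136 R=226
Round 3 (k=43): L=226 R=117
Round 4 (k=2): L=117 R=19
Round 5 (k=21): L=19 R=227

Answer: 117,136 136,226 226,117 117,19 19,227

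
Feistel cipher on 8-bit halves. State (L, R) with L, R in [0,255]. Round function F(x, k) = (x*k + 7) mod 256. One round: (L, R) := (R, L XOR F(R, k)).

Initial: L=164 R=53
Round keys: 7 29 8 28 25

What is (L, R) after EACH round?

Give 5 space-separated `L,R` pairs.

Round 1 (k=7): L=53 R=222
Round 2 (k=29): L=222 R=24
Round 3 (k=8): L=24 R=25
Round 4 (k=28): L=25 R=219
Round 5 (k=25): L=219 R=115

Answer: 53,222 222,24 24,25 25,219 219,115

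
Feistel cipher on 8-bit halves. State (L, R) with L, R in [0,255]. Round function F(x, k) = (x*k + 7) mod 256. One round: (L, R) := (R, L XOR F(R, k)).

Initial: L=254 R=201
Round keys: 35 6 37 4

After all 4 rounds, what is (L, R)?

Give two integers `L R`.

Answer: 249 205

Derivation:
Round 1 (k=35): L=201 R=124
Round 2 (k=6): L=124 R=38
Round 3 (k=37): L=38 R=249
Round 4 (k=4): L=249 R=205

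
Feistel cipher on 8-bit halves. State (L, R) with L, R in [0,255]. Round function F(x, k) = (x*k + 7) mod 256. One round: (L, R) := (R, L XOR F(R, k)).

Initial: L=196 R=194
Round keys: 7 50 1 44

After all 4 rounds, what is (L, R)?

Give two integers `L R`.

Answer: 51 80

Derivation:
Round 1 (k=7): L=194 R=145
Round 2 (k=50): L=145 R=155
Round 3 (k=1): L=155 R=51
Round 4 (k=44): L=51 R=80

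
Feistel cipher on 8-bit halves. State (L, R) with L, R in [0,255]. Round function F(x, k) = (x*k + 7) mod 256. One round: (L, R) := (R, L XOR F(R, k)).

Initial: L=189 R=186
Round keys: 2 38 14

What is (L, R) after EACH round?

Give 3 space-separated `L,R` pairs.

Answer: 186,198 198,209 209,179

Derivation:
Round 1 (k=2): L=186 R=198
Round 2 (k=38): L=198 R=209
Round 3 (k=14): L=209 R=179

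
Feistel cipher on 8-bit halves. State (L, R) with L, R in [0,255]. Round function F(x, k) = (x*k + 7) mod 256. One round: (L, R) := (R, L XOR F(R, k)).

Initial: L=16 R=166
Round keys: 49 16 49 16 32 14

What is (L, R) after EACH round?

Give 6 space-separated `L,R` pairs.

Answer: 166,221 221,113 113,117 117,38 38,178 178,229

Derivation:
Round 1 (k=49): L=166 R=221
Round 2 (k=16): L=221 R=113
Round 3 (k=49): L=113 R=117
Round 4 (k=16): L=117 R=38
Round 5 (k=32): L=38 R=178
Round 6 (k=14): L=178 R=229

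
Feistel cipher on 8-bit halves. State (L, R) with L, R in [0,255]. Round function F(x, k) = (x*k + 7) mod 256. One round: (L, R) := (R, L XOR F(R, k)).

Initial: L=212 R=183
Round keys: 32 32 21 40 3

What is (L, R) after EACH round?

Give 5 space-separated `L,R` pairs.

Round 1 (k=32): L=183 R=51
Round 2 (k=32): L=51 R=208
Round 3 (k=21): L=208 R=36
Round 4 (k=40): L=36 R=119
Round 5 (k=3): L=119 R=72

Answer: 183,51 51,208 208,36 36,119 119,72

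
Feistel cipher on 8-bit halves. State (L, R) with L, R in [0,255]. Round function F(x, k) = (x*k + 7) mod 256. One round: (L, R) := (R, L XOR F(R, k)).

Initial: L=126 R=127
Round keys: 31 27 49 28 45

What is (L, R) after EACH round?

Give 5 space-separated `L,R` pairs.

Round 1 (k=31): L=127 R=22
Round 2 (k=27): L=22 R=38
Round 3 (k=49): L=38 R=91
Round 4 (k=28): L=91 R=221
Round 5 (k=45): L=221 R=187

Answer: 127,22 22,38 38,91 91,221 221,187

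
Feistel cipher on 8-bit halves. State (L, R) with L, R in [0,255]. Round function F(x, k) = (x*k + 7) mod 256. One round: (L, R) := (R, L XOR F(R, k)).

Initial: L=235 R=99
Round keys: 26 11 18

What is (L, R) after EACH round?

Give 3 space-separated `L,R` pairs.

Round 1 (k=26): L=99 R=254
Round 2 (k=11): L=254 R=146
Round 3 (k=18): L=146 R=181

Answer: 99,254 254,146 146,181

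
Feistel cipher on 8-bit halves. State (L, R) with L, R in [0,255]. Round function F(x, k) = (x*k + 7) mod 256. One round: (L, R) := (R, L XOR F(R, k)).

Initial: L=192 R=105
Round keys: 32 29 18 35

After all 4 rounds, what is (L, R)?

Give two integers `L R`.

Round 1 (k=32): L=105 R=231
Round 2 (k=29): L=231 R=91
Round 3 (k=18): L=91 R=138
Round 4 (k=35): L=138 R=190

Answer: 138 190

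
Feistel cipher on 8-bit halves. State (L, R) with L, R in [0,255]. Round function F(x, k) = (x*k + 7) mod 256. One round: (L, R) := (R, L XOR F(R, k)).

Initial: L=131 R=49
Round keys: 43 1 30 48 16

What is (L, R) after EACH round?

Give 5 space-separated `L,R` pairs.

Answer: 49,193 193,249 249,244 244,62 62,19

Derivation:
Round 1 (k=43): L=49 R=193
Round 2 (k=1): L=193 R=249
Round 3 (k=30): L=249 R=244
Round 4 (k=48): L=244 R=62
Round 5 (k=16): L=62 R=19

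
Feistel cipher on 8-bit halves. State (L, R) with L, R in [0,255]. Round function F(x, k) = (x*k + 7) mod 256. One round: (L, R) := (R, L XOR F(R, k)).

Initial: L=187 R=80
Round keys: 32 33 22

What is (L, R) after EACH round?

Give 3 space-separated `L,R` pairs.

Answer: 80,188 188,19 19,21

Derivation:
Round 1 (k=32): L=80 R=188
Round 2 (k=33): L=188 R=19
Round 3 (k=22): L=19 R=21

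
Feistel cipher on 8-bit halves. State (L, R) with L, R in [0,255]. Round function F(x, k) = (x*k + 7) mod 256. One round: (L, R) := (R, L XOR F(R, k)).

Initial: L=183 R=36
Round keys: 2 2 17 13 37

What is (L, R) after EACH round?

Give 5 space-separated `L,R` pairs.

Answer: 36,248 248,211 211,242 242,130 130,35

Derivation:
Round 1 (k=2): L=36 R=248
Round 2 (k=2): L=248 R=211
Round 3 (k=17): L=211 R=242
Round 4 (k=13): L=242 R=130
Round 5 (k=37): L=130 R=35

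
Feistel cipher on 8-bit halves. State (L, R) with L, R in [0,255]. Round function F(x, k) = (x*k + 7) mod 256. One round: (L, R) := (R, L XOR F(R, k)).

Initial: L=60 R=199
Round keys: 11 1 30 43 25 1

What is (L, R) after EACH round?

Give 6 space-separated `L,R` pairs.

Round 1 (k=11): L=199 R=168
Round 2 (k=1): L=168 R=104
Round 3 (k=30): L=104 R=159
Round 4 (k=43): L=159 R=212
Round 5 (k=25): L=212 R=36
Round 6 (k=1): L=36 R=255

Answer: 199,168 168,104 104,159 159,212 212,36 36,255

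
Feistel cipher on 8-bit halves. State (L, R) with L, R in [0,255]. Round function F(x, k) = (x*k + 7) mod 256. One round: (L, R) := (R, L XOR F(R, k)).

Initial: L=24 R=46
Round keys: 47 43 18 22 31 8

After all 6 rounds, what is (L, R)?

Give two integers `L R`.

Round 1 (k=47): L=46 R=97
Round 2 (k=43): L=97 R=124
Round 3 (k=18): L=124 R=222
Round 4 (k=22): L=222 R=103
Round 5 (k=31): L=103 R=94
Round 6 (k=8): L=94 R=144

Answer: 94 144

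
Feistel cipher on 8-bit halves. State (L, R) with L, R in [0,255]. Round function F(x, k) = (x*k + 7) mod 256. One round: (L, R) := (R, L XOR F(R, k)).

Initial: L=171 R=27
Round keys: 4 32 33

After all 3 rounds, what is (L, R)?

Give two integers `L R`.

Answer: 28 123

Derivation:
Round 1 (k=4): L=27 R=216
Round 2 (k=32): L=216 R=28
Round 3 (k=33): L=28 R=123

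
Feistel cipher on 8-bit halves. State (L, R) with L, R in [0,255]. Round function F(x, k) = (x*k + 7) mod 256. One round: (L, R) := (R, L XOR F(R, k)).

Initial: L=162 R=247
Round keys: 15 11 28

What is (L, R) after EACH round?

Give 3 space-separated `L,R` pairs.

Answer: 247,34 34,138 138,61

Derivation:
Round 1 (k=15): L=247 R=34
Round 2 (k=11): L=34 R=138
Round 3 (k=28): L=138 R=61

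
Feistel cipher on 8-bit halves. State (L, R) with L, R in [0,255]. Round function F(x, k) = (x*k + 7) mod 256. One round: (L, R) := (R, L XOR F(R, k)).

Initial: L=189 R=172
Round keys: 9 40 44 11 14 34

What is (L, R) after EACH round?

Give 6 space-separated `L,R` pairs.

Answer: 172,174 174,155 155,5 5,165 165,8 8,178

Derivation:
Round 1 (k=9): L=172 R=174
Round 2 (k=40): L=174 R=155
Round 3 (k=44): L=155 R=5
Round 4 (k=11): L=5 R=165
Round 5 (k=14): L=165 R=8
Round 6 (k=34): L=8 R=178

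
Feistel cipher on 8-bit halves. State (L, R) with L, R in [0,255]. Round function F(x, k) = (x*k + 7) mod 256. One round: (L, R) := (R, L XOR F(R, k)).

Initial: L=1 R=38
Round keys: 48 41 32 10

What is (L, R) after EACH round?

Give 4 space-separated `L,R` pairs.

Answer: 38,38 38,59 59,65 65,170

Derivation:
Round 1 (k=48): L=38 R=38
Round 2 (k=41): L=38 R=59
Round 3 (k=32): L=59 R=65
Round 4 (k=10): L=65 R=170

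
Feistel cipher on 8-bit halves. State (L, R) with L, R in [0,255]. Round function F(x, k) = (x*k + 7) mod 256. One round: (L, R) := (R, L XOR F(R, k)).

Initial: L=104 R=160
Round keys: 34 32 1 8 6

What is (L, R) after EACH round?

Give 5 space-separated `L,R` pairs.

Answer: 160,47 47,71 71,97 97,72 72,214

Derivation:
Round 1 (k=34): L=160 R=47
Round 2 (k=32): L=47 R=71
Round 3 (k=1): L=71 R=97
Round 4 (k=8): L=97 R=72
Round 5 (k=6): L=72 R=214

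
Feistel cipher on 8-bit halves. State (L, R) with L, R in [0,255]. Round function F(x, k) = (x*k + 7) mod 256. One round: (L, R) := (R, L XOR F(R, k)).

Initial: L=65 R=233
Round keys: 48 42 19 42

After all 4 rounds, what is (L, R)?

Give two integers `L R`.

Answer: 179 239

Derivation:
Round 1 (k=48): L=233 R=246
Round 2 (k=42): L=246 R=138
Round 3 (k=19): L=138 R=179
Round 4 (k=42): L=179 R=239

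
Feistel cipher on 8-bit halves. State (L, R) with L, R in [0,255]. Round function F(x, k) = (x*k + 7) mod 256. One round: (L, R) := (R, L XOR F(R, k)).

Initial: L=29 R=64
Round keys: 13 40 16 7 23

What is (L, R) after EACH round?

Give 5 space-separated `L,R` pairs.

Answer: 64,90 90,87 87,45 45,21 21,199

Derivation:
Round 1 (k=13): L=64 R=90
Round 2 (k=40): L=90 R=87
Round 3 (k=16): L=87 R=45
Round 4 (k=7): L=45 R=21
Round 5 (k=23): L=21 R=199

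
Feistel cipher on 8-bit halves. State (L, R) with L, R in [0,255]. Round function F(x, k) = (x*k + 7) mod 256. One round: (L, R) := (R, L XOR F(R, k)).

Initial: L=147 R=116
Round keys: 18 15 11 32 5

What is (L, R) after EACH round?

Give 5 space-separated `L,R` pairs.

Answer: 116,188 188,127 127,192 192,120 120,159

Derivation:
Round 1 (k=18): L=116 R=188
Round 2 (k=15): L=188 R=127
Round 3 (k=11): L=127 R=192
Round 4 (k=32): L=192 R=120
Round 5 (k=5): L=120 R=159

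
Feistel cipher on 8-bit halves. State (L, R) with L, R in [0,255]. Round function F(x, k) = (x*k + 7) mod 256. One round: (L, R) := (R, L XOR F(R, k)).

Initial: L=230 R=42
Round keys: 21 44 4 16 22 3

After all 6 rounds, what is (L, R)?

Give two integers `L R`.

Round 1 (k=21): L=42 R=159
Round 2 (k=44): L=159 R=113
Round 3 (k=4): L=113 R=84
Round 4 (k=16): L=84 R=54
Round 5 (k=22): L=54 R=255
Round 6 (k=3): L=255 R=50

Answer: 255 50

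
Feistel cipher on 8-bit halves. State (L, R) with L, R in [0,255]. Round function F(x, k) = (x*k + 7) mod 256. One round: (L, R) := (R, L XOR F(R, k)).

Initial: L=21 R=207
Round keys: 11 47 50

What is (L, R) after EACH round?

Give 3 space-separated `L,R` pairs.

Round 1 (k=11): L=207 R=249
Round 2 (k=47): L=249 R=113
Round 3 (k=50): L=113 R=224

Answer: 207,249 249,113 113,224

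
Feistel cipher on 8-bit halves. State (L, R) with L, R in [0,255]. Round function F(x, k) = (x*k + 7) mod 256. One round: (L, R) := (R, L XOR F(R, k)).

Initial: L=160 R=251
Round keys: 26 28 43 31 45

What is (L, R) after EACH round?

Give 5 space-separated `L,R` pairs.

Round 1 (k=26): L=251 R=37
Round 2 (k=28): L=37 R=232
Round 3 (k=43): L=232 R=218
Round 4 (k=31): L=218 R=133
Round 5 (k=45): L=133 R=178

Answer: 251,37 37,232 232,218 218,133 133,178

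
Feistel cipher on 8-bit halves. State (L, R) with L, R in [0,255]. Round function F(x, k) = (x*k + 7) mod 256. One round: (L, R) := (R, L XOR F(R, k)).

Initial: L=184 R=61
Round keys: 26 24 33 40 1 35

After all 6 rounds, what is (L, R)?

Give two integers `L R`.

Round 1 (k=26): L=61 R=129
Round 2 (k=24): L=129 R=34
Round 3 (k=33): L=34 R=232
Round 4 (k=40): L=232 R=101
Round 5 (k=1): L=101 R=132
Round 6 (k=35): L=132 R=118

Answer: 132 118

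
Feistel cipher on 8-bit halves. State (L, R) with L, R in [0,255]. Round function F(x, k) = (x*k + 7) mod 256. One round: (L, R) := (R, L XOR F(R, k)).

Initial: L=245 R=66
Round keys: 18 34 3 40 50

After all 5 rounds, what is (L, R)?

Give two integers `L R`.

Round 1 (k=18): L=66 R=94
Round 2 (k=34): L=94 R=193
Round 3 (k=3): L=193 R=20
Round 4 (k=40): L=20 R=230
Round 5 (k=50): L=230 R=231

Answer: 230 231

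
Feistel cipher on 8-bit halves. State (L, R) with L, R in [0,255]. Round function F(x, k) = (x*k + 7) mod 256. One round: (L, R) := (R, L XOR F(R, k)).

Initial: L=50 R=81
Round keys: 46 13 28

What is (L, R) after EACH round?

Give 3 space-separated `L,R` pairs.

Answer: 81,167 167,211 211,188

Derivation:
Round 1 (k=46): L=81 R=167
Round 2 (k=13): L=167 R=211
Round 3 (k=28): L=211 R=188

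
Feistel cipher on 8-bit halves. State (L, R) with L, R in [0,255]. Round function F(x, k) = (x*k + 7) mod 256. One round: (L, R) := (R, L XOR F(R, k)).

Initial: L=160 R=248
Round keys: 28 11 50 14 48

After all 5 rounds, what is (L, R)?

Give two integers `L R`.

Round 1 (k=28): L=248 R=135
Round 2 (k=11): L=135 R=44
Round 3 (k=50): L=44 R=24
Round 4 (k=14): L=24 R=123
Round 5 (k=48): L=123 R=15

Answer: 123 15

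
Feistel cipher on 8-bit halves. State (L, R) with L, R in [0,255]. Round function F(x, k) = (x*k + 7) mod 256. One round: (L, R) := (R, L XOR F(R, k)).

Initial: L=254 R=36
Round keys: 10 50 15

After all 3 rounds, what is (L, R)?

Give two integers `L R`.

Round 1 (k=10): L=36 R=145
Round 2 (k=50): L=145 R=125
Round 3 (k=15): L=125 R=203

Answer: 125 203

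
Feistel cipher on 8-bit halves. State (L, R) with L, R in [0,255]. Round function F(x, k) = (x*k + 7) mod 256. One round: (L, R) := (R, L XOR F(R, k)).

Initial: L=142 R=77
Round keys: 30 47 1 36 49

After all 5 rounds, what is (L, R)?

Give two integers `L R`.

Round 1 (k=30): L=77 R=131
Round 2 (k=47): L=131 R=89
Round 3 (k=1): L=89 R=227
Round 4 (k=36): L=227 R=170
Round 5 (k=49): L=170 R=114

Answer: 170 114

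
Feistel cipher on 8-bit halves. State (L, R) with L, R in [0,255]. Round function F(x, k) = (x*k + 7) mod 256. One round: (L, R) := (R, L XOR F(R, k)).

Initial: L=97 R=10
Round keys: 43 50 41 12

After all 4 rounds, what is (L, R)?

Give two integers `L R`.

Round 1 (k=43): L=10 R=212
Round 2 (k=50): L=212 R=101
Round 3 (k=41): L=101 R=224
Round 4 (k=12): L=224 R=226

Answer: 224 226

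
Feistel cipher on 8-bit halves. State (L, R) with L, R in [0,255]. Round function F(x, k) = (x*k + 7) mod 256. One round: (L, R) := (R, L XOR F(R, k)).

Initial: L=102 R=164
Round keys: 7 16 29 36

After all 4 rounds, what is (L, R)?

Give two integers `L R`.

Answer: 107 224

Derivation:
Round 1 (k=7): L=164 R=229
Round 2 (k=16): L=229 R=243
Round 3 (k=29): L=243 R=107
Round 4 (k=36): L=107 R=224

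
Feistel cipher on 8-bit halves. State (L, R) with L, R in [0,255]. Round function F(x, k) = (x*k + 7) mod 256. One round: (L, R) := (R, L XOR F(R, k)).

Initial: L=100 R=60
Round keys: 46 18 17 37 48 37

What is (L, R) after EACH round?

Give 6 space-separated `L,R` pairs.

Answer: 60,171 171,49 49,227 227,231 231,180 180,236

Derivation:
Round 1 (k=46): L=60 R=171
Round 2 (k=18): L=171 R=49
Round 3 (k=17): L=49 R=227
Round 4 (k=37): L=227 R=231
Round 5 (k=48): L=231 R=180
Round 6 (k=37): L=180 R=236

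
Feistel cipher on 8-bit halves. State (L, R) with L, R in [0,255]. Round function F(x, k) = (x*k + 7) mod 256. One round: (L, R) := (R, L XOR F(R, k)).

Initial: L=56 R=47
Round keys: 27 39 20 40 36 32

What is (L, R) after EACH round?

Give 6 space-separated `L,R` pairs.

Answer: 47,196 196,204 204,51 51,51 51,0 0,52

Derivation:
Round 1 (k=27): L=47 R=196
Round 2 (k=39): L=196 R=204
Round 3 (k=20): L=204 R=51
Round 4 (k=40): L=51 R=51
Round 5 (k=36): L=51 R=0
Round 6 (k=32): L=0 R=52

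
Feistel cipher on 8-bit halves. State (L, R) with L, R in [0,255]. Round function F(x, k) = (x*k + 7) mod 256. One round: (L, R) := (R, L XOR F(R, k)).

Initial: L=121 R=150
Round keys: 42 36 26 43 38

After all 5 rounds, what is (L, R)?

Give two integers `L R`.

Round 1 (k=42): L=150 R=218
Round 2 (k=36): L=218 R=57
Round 3 (k=26): L=57 R=11
Round 4 (k=43): L=11 R=217
Round 5 (k=38): L=217 R=54

Answer: 217 54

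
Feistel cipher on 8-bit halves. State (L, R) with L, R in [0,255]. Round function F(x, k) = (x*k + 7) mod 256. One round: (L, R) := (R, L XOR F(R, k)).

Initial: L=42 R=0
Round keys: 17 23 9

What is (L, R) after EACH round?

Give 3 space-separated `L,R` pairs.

Answer: 0,45 45,18 18,132

Derivation:
Round 1 (k=17): L=0 R=45
Round 2 (k=23): L=45 R=18
Round 3 (k=9): L=18 R=132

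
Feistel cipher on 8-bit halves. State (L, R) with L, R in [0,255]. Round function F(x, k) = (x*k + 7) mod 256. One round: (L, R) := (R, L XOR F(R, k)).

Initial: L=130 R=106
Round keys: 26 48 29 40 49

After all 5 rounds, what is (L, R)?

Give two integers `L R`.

Round 1 (k=26): L=106 R=73
Round 2 (k=48): L=73 R=221
Round 3 (k=29): L=221 R=89
Round 4 (k=40): L=89 R=50
Round 5 (k=49): L=50 R=192

Answer: 50 192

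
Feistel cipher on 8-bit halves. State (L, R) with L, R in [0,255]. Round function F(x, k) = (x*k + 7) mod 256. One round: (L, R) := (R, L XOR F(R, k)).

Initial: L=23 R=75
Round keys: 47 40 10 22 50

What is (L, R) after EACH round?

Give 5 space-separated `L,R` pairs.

Answer: 75,219 219,116 116,84 84,75 75,249

Derivation:
Round 1 (k=47): L=75 R=219
Round 2 (k=40): L=219 R=116
Round 3 (k=10): L=116 R=84
Round 4 (k=22): L=84 R=75
Round 5 (k=50): L=75 R=249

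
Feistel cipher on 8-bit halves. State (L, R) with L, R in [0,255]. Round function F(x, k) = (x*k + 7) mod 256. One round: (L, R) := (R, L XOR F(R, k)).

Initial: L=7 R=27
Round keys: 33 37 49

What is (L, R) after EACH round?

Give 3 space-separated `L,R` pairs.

Answer: 27,133 133,91 91,247

Derivation:
Round 1 (k=33): L=27 R=133
Round 2 (k=37): L=133 R=91
Round 3 (k=49): L=91 R=247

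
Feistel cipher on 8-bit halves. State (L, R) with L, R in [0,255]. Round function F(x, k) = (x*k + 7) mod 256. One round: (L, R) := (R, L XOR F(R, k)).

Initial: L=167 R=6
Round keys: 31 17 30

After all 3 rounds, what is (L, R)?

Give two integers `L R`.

Round 1 (k=31): L=6 R=102
Round 2 (k=17): L=102 R=203
Round 3 (k=30): L=203 R=183

Answer: 203 183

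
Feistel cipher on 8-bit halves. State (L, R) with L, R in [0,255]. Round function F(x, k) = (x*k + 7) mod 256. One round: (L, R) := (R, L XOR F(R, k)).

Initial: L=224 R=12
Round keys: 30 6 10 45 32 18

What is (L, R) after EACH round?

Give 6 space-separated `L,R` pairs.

Answer: 12,143 143,109 109,198 198,184 184,193 193,33

Derivation:
Round 1 (k=30): L=12 R=143
Round 2 (k=6): L=143 R=109
Round 3 (k=10): L=109 R=198
Round 4 (k=45): L=198 R=184
Round 5 (k=32): L=184 R=193
Round 6 (k=18): L=193 R=33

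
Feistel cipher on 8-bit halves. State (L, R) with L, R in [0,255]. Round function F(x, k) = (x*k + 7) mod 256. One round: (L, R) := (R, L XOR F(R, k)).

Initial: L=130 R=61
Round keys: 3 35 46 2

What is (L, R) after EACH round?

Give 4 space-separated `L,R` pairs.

Answer: 61,60 60,6 6,39 39,83

Derivation:
Round 1 (k=3): L=61 R=60
Round 2 (k=35): L=60 R=6
Round 3 (k=46): L=6 R=39
Round 4 (k=2): L=39 R=83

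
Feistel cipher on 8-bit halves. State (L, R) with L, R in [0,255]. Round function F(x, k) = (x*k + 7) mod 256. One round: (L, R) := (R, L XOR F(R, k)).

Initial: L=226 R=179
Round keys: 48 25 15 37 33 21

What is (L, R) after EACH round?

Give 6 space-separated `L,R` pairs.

Round 1 (k=48): L=179 R=117
Round 2 (k=25): L=117 R=199
Round 3 (k=15): L=199 R=197
Round 4 (k=37): L=197 R=71
Round 5 (k=33): L=71 R=235
Round 6 (k=21): L=235 R=9

Answer: 179,117 117,199 199,197 197,71 71,235 235,9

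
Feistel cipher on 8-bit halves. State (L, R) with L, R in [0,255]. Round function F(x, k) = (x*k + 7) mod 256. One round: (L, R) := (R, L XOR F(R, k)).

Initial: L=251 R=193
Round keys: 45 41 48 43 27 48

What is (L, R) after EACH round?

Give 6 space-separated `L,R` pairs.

Round 1 (k=45): L=193 R=15
Round 2 (k=41): L=15 R=175
Round 3 (k=48): L=175 R=216
Round 4 (k=43): L=216 R=224
Round 5 (k=27): L=224 R=127
Round 6 (k=48): L=127 R=55

Answer: 193,15 15,175 175,216 216,224 224,127 127,55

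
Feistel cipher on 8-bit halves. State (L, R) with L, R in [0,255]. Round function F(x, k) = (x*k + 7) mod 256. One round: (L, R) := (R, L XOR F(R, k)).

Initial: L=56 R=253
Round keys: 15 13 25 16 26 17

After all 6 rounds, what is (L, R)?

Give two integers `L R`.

Answer: 36 0

Derivation:
Round 1 (k=15): L=253 R=226
Round 2 (k=13): L=226 R=124
Round 3 (k=25): L=124 R=193
Round 4 (k=16): L=193 R=107
Round 5 (k=26): L=107 R=36
Round 6 (k=17): L=36 R=0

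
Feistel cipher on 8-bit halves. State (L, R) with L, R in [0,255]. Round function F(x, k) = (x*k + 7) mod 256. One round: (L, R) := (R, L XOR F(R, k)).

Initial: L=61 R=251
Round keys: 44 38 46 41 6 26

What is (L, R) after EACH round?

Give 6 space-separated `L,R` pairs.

Round 1 (k=44): L=251 R=22
Round 2 (k=38): L=22 R=176
Round 3 (k=46): L=176 R=177
Round 4 (k=41): L=177 R=208
Round 5 (k=6): L=208 R=86
Round 6 (k=26): L=86 R=19

Answer: 251,22 22,176 176,177 177,208 208,86 86,19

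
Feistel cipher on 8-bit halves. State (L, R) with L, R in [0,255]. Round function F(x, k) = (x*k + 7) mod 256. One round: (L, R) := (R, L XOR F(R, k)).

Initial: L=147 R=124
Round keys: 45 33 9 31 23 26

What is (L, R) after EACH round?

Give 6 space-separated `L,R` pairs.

Round 1 (k=45): L=124 R=64
Round 2 (k=33): L=64 R=59
Round 3 (k=9): L=59 R=90
Round 4 (k=31): L=90 R=214
Round 5 (k=23): L=214 R=27
Round 6 (k=26): L=27 R=19

Answer: 124,64 64,59 59,90 90,214 214,27 27,19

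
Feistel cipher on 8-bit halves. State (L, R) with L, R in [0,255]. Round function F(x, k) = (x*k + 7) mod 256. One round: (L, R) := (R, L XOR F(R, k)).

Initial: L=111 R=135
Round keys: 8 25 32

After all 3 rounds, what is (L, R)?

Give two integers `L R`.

Answer: 80 87

Derivation:
Round 1 (k=8): L=135 R=80
Round 2 (k=25): L=80 R=80
Round 3 (k=32): L=80 R=87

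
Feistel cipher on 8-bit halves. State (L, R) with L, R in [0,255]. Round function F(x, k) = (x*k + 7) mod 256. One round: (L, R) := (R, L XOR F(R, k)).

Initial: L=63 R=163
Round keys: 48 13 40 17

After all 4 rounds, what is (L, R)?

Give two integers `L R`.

Answer: 79 106

Derivation:
Round 1 (k=48): L=163 R=168
Round 2 (k=13): L=168 R=44
Round 3 (k=40): L=44 R=79
Round 4 (k=17): L=79 R=106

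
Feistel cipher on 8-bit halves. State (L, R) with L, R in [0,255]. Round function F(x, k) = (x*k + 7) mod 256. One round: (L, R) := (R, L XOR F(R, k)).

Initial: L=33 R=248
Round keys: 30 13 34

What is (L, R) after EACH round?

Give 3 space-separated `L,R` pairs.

Round 1 (k=30): L=248 R=54
Round 2 (k=13): L=54 R=61
Round 3 (k=34): L=61 R=23

Answer: 248,54 54,61 61,23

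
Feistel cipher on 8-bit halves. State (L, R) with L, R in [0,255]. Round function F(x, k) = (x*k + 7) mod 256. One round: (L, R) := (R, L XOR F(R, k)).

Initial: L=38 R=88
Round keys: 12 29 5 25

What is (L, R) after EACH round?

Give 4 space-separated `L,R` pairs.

Round 1 (k=12): L=88 R=1
Round 2 (k=29): L=1 R=124
Round 3 (k=5): L=124 R=114
Round 4 (k=25): L=114 R=85

Answer: 88,1 1,124 124,114 114,85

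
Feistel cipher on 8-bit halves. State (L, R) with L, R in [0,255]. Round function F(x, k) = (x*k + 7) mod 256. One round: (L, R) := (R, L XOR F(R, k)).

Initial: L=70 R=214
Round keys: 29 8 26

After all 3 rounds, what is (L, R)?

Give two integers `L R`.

Answer: 201 114

Derivation:
Round 1 (k=29): L=214 R=3
Round 2 (k=8): L=3 R=201
Round 3 (k=26): L=201 R=114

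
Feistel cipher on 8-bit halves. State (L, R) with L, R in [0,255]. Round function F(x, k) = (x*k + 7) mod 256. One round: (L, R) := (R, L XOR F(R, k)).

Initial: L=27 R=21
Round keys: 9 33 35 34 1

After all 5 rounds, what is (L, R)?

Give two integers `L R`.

Round 1 (k=9): L=21 R=223
Round 2 (k=33): L=223 R=211
Round 3 (k=35): L=211 R=63
Round 4 (k=34): L=63 R=182
Round 5 (k=1): L=182 R=130

Answer: 182 130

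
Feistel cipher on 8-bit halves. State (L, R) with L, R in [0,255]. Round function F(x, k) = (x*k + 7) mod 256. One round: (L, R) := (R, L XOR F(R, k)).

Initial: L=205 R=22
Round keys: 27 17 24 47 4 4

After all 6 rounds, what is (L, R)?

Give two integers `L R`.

Round 1 (k=27): L=22 R=148
Round 2 (k=17): L=148 R=205
Round 3 (k=24): L=205 R=171
Round 4 (k=47): L=171 R=161
Round 5 (k=4): L=161 R=32
Round 6 (k=4): L=32 R=38

Answer: 32 38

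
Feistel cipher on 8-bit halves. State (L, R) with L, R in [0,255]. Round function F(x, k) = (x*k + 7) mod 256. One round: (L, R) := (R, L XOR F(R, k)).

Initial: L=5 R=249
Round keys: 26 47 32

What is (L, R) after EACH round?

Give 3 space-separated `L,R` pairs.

Round 1 (k=26): L=249 R=84
Round 2 (k=47): L=84 R=138
Round 3 (k=32): L=138 R=19

Answer: 249,84 84,138 138,19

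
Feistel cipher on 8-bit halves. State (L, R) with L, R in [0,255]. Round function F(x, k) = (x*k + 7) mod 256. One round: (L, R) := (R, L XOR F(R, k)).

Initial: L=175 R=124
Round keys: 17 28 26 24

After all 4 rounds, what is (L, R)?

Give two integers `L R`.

Answer: 137 116

Derivation:
Round 1 (k=17): L=124 R=236
Round 2 (k=28): L=236 R=171
Round 3 (k=26): L=171 R=137
Round 4 (k=24): L=137 R=116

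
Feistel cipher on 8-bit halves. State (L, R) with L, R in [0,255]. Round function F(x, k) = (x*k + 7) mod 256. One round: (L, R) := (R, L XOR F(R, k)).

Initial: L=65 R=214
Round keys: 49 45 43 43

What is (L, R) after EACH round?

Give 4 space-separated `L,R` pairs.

Answer: 214,188 188,197 197,162 162,248

Derivation:
Round 1 (k=49): L=214 R=188
Round 2 (k=45): L=188 R=197
Round 3 (k=43): L=197 R=162
Round 4 (k=43): L=162 R=248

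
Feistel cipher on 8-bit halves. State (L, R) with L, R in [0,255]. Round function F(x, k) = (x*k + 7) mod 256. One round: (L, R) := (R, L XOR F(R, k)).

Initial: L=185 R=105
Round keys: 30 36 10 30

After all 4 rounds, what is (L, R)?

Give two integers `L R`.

Answer: 95 119

Derivation:
Round 1 (k=30): L=105 R=236
Round 2 (k=36): L=236 R=94
Round 3 (k=10): L=94 R=95
Round 4 (k=30): L=95 R=119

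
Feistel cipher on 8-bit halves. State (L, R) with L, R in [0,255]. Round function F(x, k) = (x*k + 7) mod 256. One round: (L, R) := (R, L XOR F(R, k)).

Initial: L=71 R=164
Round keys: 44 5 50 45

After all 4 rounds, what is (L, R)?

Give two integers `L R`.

Round 1 (k=44): L=164 R=112
Round 2 (k=5): L=112 R=147
Round 3 (k=50): L=147 R=205
Round 4 (k=45): L=205 R=131

Answer: 205 131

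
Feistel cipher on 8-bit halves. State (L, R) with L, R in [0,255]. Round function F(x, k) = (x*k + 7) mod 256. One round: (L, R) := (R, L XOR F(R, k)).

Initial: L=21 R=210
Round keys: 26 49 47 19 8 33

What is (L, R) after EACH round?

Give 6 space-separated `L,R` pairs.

Answer: 210,78 78,39 39,126 126,70 70,73 73,54

Derivation:
Round 1 (k=26): L=210 R=78
Round 2 (k=49): L=78 R=39
Round 3 (k=47): L=39 R=126
Round 4 (k=19): L=126 R=70
Round 5 (k=8): L=70 R=73
Round 6 (k=33): L=73 R=54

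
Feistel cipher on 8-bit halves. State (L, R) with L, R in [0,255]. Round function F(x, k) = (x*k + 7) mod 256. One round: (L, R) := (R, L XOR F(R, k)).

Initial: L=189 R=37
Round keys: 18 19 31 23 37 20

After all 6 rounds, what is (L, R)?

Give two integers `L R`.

Answer: 190 139

Derivation:
Round 1 (k=18): L=37 R=28
Round 2 (k=19): L=28 R=62
Round 3 (k=31): L=62 R=149
Round 4 (k=23): L=149 R=84
Round 5 (k=37): L=84 R=190
Round 6 (k=20): L=190 R=139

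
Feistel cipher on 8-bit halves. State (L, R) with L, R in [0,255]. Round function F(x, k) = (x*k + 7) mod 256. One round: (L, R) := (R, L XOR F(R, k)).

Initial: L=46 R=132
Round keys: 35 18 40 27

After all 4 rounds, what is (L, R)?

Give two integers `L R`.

Answer: 114 216

Derivation:
Round 1 (k=35): L=132 R=61
Round 2 (k=18): L=61 R=213
Round 3 (k=40): L=213 R=114
Round 4 (k=27): L=114 R=216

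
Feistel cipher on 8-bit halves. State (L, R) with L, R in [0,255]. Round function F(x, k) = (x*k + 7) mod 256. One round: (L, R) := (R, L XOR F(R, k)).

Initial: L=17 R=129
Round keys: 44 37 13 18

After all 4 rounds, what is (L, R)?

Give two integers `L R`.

Round 1 (k=44): L=129 R=34
Round 2 (k=37): L=34 R=112
Round 3 (k=13): L=112 R=149
Round 4 (k=18): L=149 R=241

Answer: 149 241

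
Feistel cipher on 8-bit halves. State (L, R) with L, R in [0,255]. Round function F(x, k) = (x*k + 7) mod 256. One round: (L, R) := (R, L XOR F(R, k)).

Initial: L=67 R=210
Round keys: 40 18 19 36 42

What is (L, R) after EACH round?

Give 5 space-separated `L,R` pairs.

Round 1 (k=40): L=210 R=148
Round 2 (k=18): L=148 R=189
Round 3 (k=19): L=189 R=154
Round 4 (k=36): L=154 R=18
Round 5 (k=42): L=18 R=97

Answer: 210,148 148,189 189,154 154,18 18,97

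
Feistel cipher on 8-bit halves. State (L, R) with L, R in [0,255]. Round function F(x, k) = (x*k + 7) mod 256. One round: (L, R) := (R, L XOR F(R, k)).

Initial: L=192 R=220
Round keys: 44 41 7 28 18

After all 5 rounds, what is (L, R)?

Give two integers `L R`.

Answer: 53 59

Derivation:
Round 1 (k=44): L=220 R=23
Round 2 (k=41): L=23 R=106
Round 3 (k=7): L=106 R=250
Round 4 (k=28): L=250 R=53
Round 5 (k=18): L=53 R=59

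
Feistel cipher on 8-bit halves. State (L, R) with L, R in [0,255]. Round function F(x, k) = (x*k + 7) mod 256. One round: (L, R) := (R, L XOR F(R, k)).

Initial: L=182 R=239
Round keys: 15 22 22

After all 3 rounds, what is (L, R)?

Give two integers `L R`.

Answer: 180 193

Derivation:
Round 1 (k=15): L=239 R=190
Round 2 (k=22): L=190 R=180
Round 3 (k=22): L=180 R=193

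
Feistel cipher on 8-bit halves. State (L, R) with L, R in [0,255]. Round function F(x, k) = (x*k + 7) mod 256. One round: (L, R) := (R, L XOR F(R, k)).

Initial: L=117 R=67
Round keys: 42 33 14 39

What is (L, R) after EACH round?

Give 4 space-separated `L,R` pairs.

Round 1 (k=42): L=67 R=112
Round 2 (k=33): L=112 R=52
Round 3 (k=14): L=52 R=175
Round 4 (k=39): L=175 R=132

Answer: 67,112 112,52 52,175 175,132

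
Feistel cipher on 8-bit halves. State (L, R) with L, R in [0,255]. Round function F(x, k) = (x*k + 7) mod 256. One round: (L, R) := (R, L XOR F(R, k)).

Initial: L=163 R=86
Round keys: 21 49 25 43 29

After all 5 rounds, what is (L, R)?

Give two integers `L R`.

Answer: 224 75

Derivation:
Round 1 (k=21): L=86 R=182
Round 2 (k=49): L=182 R=139
Round 3 (k=25): L=139 R=44
Round 4 (k=43): L=44 R=224
Round 5 (k=29): L=224 R=75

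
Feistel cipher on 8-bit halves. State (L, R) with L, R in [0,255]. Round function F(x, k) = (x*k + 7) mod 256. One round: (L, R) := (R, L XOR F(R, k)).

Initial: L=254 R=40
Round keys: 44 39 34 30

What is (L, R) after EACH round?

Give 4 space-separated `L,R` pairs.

Round 1 (k=44): L=40 R=25
Round 2 (k=39): L=25 R=254
Round 3 (k=34): L=254 R=218
Round 4 (k=30): L=218 R=109

Answer: 40,25 25,254 254,218 218,109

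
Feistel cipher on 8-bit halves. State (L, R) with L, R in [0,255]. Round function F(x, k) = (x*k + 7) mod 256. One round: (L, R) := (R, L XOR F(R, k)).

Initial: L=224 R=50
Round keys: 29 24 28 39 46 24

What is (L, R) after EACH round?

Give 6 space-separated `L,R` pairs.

Answer: 50,81 81,173 173,162 162,24 24,245 245,231

Derivation:
Round 1 (k=29): L=50 R=81
Round 2 (k=24): L=81 R=173
Round 3 (k=28): L=173 R=162
Round 4 (k=39): L=162 R=24
Round 5 (k=46): L=24 R=245
Round 6 (k=24): L=245 R=231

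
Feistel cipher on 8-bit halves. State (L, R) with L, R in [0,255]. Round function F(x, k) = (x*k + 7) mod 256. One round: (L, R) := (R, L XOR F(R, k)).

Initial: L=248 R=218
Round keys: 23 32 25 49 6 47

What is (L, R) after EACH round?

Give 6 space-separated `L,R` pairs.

Answer: 218,101 101,125 125,89 89,109 109,204 204,22

Derivation:
Round 1 (k=23): L=218 R=101
Round 2 (k=32): L=101 R=125
Round 3 (k=25): L=125 R=89
Round 4 (k=49): L=89 R=109
Round 5 (k=6): L=109 R=204
Round 6 (k=47): L=204 R=22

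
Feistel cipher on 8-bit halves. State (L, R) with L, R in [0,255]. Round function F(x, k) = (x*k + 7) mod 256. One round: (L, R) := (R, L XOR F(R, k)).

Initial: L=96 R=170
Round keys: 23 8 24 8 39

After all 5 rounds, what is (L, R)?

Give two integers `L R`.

Answer: 82 215

Derivation:
Round 1 (k=23): L=170 R=45
Round 2 (k=8): L=45 R=197
Round 3 (k=24): L=197 R=82
Round 4 (k=8): L=82 R=82
Round 5 (k=39): L=82 R=215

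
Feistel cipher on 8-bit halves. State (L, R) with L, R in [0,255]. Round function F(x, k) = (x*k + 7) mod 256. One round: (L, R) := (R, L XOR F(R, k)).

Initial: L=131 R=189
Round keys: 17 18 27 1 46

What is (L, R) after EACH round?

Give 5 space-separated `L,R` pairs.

Round 1 (k=17): L=189 R=23
Round 2 (k=18): L=23 R=24
Round 3 (k=27): L=24 R=152
Round 4 (k=1): L=152 R=135
Round 5 (k=46): L=135 R=209

Answer: 189,23 23,24 24,152 152,135 135,209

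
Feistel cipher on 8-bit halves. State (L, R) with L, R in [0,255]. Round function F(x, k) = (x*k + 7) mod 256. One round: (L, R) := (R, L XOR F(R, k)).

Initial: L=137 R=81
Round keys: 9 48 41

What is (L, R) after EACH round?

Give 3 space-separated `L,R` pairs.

Round 1 (k=9): L=81 R=105
Round 2 (k=48): L=105 R=230
Round 3 (k=41): L=230 R=180

Answer: 81,105 105,230 230,180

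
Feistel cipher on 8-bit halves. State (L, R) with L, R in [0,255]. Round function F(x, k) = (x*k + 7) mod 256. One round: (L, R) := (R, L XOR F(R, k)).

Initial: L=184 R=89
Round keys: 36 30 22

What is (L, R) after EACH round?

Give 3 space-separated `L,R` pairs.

Round 1 (k=36): L=89 R=51
Round 2 (k=30): L=51 R=88
Round 3 (k=22): L=88 R=164

Answer: 89,51 51,88 88,164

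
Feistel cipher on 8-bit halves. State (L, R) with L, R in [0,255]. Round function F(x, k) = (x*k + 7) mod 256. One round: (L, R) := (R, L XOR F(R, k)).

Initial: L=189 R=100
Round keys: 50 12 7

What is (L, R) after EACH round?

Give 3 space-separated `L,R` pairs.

Answer: 100,50 50,59 59,150

Derivation:
Round 1 (k=50): L=100 R=50
Round 2 (k=12): L=50 R=59
Round 3 (k=7): L=59 R=150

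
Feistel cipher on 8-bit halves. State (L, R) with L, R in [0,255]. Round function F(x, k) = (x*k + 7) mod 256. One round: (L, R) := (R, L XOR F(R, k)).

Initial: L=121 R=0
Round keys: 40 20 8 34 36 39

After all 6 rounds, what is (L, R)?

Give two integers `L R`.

Round 1 (k=40): L=0 R=126
Round 2 (k=20): L=126 R=223
Round 3 (k=8): L=223 R=129
Round 4 (k=34): L=129 R=246
Round 5 (k=36): L=246 R=30
Round 6 (k=39): L=30 R=111

Answer: 30 111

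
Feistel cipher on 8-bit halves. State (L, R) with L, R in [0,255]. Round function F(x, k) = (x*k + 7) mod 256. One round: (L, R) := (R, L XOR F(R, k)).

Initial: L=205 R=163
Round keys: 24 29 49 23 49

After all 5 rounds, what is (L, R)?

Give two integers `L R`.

Answer: 166 134

Derivation:
Round 1 (k=24): L=163 R=130
Round 2 (k=29): L=130 R=98
Round 3 (k=49): L=98 R=75
Round 4 (k=23): L=75 R=166
Round 5 (k=49): L=166 R=134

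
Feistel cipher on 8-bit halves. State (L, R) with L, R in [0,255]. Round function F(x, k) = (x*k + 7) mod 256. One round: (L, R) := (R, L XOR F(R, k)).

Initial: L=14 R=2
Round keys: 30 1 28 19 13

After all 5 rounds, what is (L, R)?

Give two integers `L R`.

Round 1 (k=30): L=2 R=77
Round 2 (k=1): L=77 R=86
Round 3 (k=28): L=86 R=34
Round 4 (k=19): L=34 R=219
Round 5 (k=13): L=219 R=4

Answer: 219 4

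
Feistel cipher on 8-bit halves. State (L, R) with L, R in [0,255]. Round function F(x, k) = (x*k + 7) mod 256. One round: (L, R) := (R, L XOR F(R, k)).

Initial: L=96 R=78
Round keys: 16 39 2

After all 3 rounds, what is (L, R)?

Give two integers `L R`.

Round 1 (k=16): L=78 R=135
Round 2 (k=39): L=135 R=214
Round 3 (k=2): L=214 R=52

Answer: 214 52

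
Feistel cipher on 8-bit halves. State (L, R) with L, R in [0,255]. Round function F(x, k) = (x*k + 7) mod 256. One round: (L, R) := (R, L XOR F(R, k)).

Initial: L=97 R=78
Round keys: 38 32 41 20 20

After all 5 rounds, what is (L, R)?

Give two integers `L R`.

Answer: 38 125

Derivation:
Round 1 (k=38): L=78 R=250
Round 2 (k=32): L=250 R=9
Round 3 (k=41): L=9 R=130
Round 4 (k=20): L=130 R=38
Round 5 (k=20): L=38 R=125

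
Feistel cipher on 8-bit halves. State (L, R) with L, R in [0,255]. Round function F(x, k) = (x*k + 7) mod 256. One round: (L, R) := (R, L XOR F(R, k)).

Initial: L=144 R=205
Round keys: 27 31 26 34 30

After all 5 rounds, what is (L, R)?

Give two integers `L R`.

Answer: 165 52

Derivation:
Round 1 (k=27): L=205 R=54
Round 2 (k=31): L=54 R=92
Round 3 (k=26): L=92 R=105
Round 4 (k=34): L=105 R=165
Round 5 (k=30): L=165 R=52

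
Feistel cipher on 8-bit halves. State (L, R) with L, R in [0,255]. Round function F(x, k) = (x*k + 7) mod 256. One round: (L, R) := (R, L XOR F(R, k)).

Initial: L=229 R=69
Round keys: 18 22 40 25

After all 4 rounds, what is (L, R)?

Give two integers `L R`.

Round 1 (k=18): L=69 R=4
Round 2 (k=22): L=4 R=26
Round 3 (k=40): L=26 R=19
Round 4 (k=25): L=19 R=248

Answer: 19 248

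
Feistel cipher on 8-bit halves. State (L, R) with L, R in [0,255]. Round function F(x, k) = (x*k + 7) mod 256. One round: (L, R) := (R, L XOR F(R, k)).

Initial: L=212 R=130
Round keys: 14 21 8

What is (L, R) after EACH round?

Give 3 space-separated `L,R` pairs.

Answer: 130,247 247,200 200,176

Derivation:
Round 1 (k=14): L=130 R=247
Round 2 (k=21): L=247 R=200
Round 3 (k=8): L=200 R=176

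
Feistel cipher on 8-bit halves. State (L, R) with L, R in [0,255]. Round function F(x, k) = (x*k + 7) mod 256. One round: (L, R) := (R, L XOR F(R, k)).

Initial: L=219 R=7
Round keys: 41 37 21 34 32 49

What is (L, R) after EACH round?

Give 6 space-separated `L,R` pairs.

Round 1 (k=41): L=7 R=253
Round 2 (k=37): L=253 R=159
Round 3 (k=21): L=159 R=239
Round 4 (k=34): L=239 R=90
Round 5 (k=32): L=90 R=168
Round 6 (k=49): L=168 R=117

Answer: 7,253 253,159 159,239 239,90 90,168 168,117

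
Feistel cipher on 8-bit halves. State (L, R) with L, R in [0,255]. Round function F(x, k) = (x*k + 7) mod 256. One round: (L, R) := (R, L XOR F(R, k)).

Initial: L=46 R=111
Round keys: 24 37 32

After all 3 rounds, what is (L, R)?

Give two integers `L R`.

Round 1 (k=24): L=111 R=65
Round 2 (k=37): L=65 R=3
Round 3 (k=32): L=3 R=38

Answer: 3 38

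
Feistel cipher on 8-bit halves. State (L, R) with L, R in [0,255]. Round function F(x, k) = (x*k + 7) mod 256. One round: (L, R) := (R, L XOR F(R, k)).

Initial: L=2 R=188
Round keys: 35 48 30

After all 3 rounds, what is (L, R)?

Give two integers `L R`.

Answer: 11 232

Derivation:
Round 1 (k=35): L=188 R=185
Round 2 (k=48): L=185 R=11
Round 3 (k=30): L=11 R=232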